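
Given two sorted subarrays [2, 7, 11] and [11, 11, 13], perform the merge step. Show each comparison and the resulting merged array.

Merging process:

Compare 2 vs 11: take 2 from left. Merged: [2]
Compare 7 vs 11: take 7 from left. Merged: [2, 7]
Compare 11 vs 11: take 11 from left. Merged: [2, 7, 11]
Append remaining from right: [11, 11, 13]. Merged: [2, 7, 11, 11, 11, 13]

Final merged array: [2, 7, 11, 11, 11, 13]
Total comparisons: 3

The merged array is [2, 7, 11, 11, 11, 13], requiring 3 comparisons. The merge step runs in O(n) time where n is the total number of elements.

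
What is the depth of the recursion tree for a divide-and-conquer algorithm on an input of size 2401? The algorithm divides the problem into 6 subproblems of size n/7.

For divide and conquer with division factor 7:

Problem sizes at each level:
Level 0: 2401
Level 1: 343
Level 2: 49
Level 3: 7
Level 4: 1

The root is level 0 and the size-1 base case is level 4 (the tree spans levels 0 through 4, i.e. 5 levels counting the root), so the depth is the number of divisions: log_7(2401) = 4

The recursion tree depth is log_7(2401) = 4. At each level, the problem size is divided by 7, so it takes 4 divisions to reduce to a base case of size 1. The algorithm makes 6 recursive calls at each level.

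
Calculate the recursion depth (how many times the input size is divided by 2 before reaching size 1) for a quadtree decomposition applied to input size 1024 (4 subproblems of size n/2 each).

For divide and conquer with division factor 2:

Problem sizes at each level:
Level 0: 1024
Level 1: 512
Level 2: 256
Level 3: 128
Level 4: 64
Level 5: 32
Level 6: 16
Level 7: 8
Level 8: 4
Level 9: 2
Level 10: 1

The root is level 0 and the size-1 base case is level 10 (the tree spans levels 0 through 10, i.e. 11 levels counting the root), so the depth is the number of divisions: log_2(1024) = 10

The recursion tree depth is log_2(1024) = 10. At each level, the problem size is divided by 2, so it takes 10 divisions to reduce to a base case of size 1. The algorithm makes 4 recursive calls at each level.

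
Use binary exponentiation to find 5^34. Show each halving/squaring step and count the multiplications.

Computing 5^34 by squaring (build up from 5^1; each line after the first costs one multiplication):

5^1 = 5
5^2 = (5^1)^2 = 5^2 = 25
5^4 = (5^2)^2 = 25^2 = 625
5^8 = (5^4)^2 = 625^2 = 390625
5^16 = (5^8)^2 = 390625^2 = 152587890625
5^17 = 5 * 5^16 = 5 * 152587890625 = 762939453125
5^34 = (5^17)^2 = 762939453125^2 = 582076609134674072265625

Result: 582076609134674072265625
Multiplications needed: 6 (6 lines after 5^1)

5^34 = 582076609134674072265625. Using exponentiation by squaring, this requires 6 multiplications. The key idea: if the exponent is even, square the half-power; if odd, multiply by the base once.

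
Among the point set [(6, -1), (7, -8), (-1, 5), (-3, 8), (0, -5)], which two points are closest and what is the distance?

Computing all pairwise distances among 5 points:

d((6, -1), (7, -8)) = 7.0711
d((6, -1), (-1, 5)) = 9.2195
d((6, -1), (-3, 8)) = 12.7279
d((6, -1), (0, -5)) = 7.2111
d((7, -8), (-1, 5)) = 15.2643
d((7, -8), (-3, 8)) = 18.868
d((7, -8), (0, -5)) = 7.6158
d((-1, 5), (-3, 8)) = 3.6056 <-- minimum
d((-1, 5), (0, -5)) = 10.0499
d((-3, 8), (0, -5)) = 13.3417

Closest pair: (-1, 5) and (-3, 8) with distance 3.6056

The closest pair is (-1, 5) and (-3, 8) with Euclidean distance 3.6056. For 5 points, brute-force pairwise comparison is shown above. For large n, the divide-and-conquer algorithm (sort by x, recurse on halves, check the dividing strip) achieves O(n log n).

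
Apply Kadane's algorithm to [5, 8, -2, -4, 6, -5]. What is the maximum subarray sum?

Using Kadane's algorithm on [5, 8, -2, -4, 6, -5]:

Scanning through the array:
Position 1 (value 8): max_ending_here = 13, max_so_far = 13
Position 2 (value -2): max_ending_here = 11, max_so_far = 13
Position 3 (value -4): max_ending_here = 7, max_so_far = 13
Position 4 (value 6): max_ending_here = 13, max_so_far = 13
Position 5 (value -5): max_ending_here = 8, max_so_far = 13

Maximum subarray: [5, 8]
Maximum sum: 13

The maximum subarray is [5, 8] with sum 13. This subarray runs from index 0 to index 1.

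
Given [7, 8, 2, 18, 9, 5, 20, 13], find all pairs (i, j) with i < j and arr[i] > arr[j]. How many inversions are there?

Finding inversions in [7, 8, 2, 18, 9, 5, 20, 13]:

(0, 2): arr[0]=7 > arr[2]=2
(0, 5): arr[0]=7 > arr[5]=5
(1, 2): arr[1]=8 > arr[2]=2
(1, 5): arr[1]=8 > arr[5]=5
(3, 4): arr[3]=18 > arr[4]=9
(3, 5): arr[3]=18 > arr[5]=5
(3, 7): arr[3]=18 > arr[7]=13
(4, 5): arr[4]=9 > arr[5]=5
(6, 7): arr[6]=20 > arr[7]=13

Total inversions: 9

The array has 9 inversion(s): (0,2), (0,5), (1,2), (1,5), (3,4), (3,5), (3,7), (4,5), (6,7). Each pair (i,j) satisfies i < j and arr[i] > arr[j].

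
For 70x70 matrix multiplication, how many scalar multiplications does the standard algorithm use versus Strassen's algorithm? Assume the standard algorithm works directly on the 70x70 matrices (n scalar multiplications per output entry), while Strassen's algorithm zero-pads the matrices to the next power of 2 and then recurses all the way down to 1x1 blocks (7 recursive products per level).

Matrix multiplication for 70x70 matrices:

Strassen's algorithm requires power-of-2 dimensions. Pad 70x70 to 128x128 (next power of 2).

Standard algorithm: 70^3 = 343000 multiplications
Strassen's algorithm: 7^(log2(128)) = 7^7 = 823543 multiplications
Difference: 343000 - 823543 = -480543 (Strassen uses MORE here due to padding overhead — for small or just-over-power-of-2 n, padding can outweigh the per-level savings)

Standard: 343000 multiplications (70^3). Strassen: 823543 multiplications (7^7, after padding to 128x128). Strassen reduces 8 recursive multiplications to 7 at each level.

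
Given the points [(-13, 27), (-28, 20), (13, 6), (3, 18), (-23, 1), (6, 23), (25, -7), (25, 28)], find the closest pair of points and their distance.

Computing all pairwise distances among 8 points:

d((-13, 27), (-28, 20)) = 16.5529
d((-13, 27), (13, 6)) = 33.4215
d((-13, 27), (3, 18)) = 18.3576
d((-13, 27), (-23, 1)) = 27.8568
d((-13, 27), (6, 23)) = 19.4165
d((-13, 27), (25, -7)) = 50.9902
d((-13, 27), (25, 28)) = 38.0132
d((-28, 20), (13, 6)) = 43.3244
d((-28, 20), (3, 18)) = 31.0644
d((-28, 20), (-23, 1)) = 19.6469
d((-28, 20), (6, 23)) = 34.1321
d((-28, 20), (25, -7)) = 59.4811
d((-28, 20), (25, 28)) = 53.6004
d((13, 6), (3, 18)) = 15.6205
d((13, 6), (-23, 1)) = 36.3456
d((13, 6), (6, 23)) = 18.3848
d((13, 6), (25, -7)) = 17.6918
d((13, 6), (25, 28)) = 25.0599
d((3, 18), (-23, 1)) = 31.0644
d((3, 18), (6, 23)) = 5.831 <-- minimum
d((3, 18), (25, -7)) = 33.3017
d((3, 18), (25, 28)) = 24.1661
d((-23, 1), (6, 23)) = 36.4005
d((-23, 1), (25, -7)) = 48.6621
d((-23, 1), (25, 28)) = 55.0727
d((6, 23), (25, -7)) = 35.5106
d((6, 23), (25, 28)) = 19.6469
d((25, -7), (25, 28)) = 35.0

Closest pair: (3, 18) and (6, 23) with distance 5.831

The closest pair is (3, 18) and (6, 23) with Euclidean distance 5.831. For 8 points, brute-force pairwise comparison is shown above. For large n, the divide-and-conquer algorithm (sort by x, recurse on halves, check the dividing strip) achieves O(n log n).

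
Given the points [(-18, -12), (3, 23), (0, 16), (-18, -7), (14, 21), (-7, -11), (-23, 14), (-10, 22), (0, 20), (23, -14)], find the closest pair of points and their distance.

Computing all pairwise distances among 10 points:

d((-18, -12), (3, 23)) = 40.8167
d((-18, -12), (0, 16)) = 33.2866
d((-18, -12), (-18, -7)) = 5.0
d((-18, -12), (14, 21)) = 45.9674
d((-18, -12), (-7, -11)) = 11.0454
d((-18, -12), (-23, 14)) = 26.4764
d((-18, -12), (-10, 22)) = 34.9285
d((-18, -12), (0, 20)) = 36.7151
d((-18, -12), (23, -14)) = 41.0488
d((3, 23), (0, 16)) = 7.6158
d((3, 23), (-18, -7)) = 36.6197
d((3, 23), (14, 21)) = 11.1803
d((3, 23), (-7, -11)) = 35.4401
d((3, 23), (-23, 14)) = 27.5136
d((3, 23), (-10, 22)) = 13.0384
d((3, 23), (0, 20)) = 4.2426
d((3, 23), (23, -14)) = 42.0595
d((0, 16), (-18, -7)) = 29.2062
d((0, 16), (14, 21)) = 14.8661
d((0, 16), (-7, -11)) = 27.8927
d((0, 16), (-23, 14)) = 23.0868
d((0, 16), (-10, 22)) = 11.6619
d((0, 16), (0, 20)) = 4.0 <-- minimum
d((0, 16), (23, -14)) = 37.8021
d((-18, -7), (14, 21)) = 42.5206
d((-18, -7), (-7, -11)) = 11.7047
d((-18, -7), (-23, 14)) = 21.587
d((-18, -7), (-10, 22)) = 30.0832
d((-18, -7), (0, 20)) = 32.45
d((-18, -7), (23, -14)) = 41.5933
d((14, 21), (-7, -11)) = 38.2753
d((14, 21), (-23, 14)) = 37.6563
d((14, 21), (-10, 22)) = 24.0208
d((14, 21), (0, 20)) = 14.0357
d((14, 21), (23, -14)) = 36.1386
d((-7, -11), (-23, 14)) = 29.6816
d((-7, -11), (-10, 22)) = 33.1361
d((-7, -11), (0, 20)) = 31.7805
d((-7, -11), (23, -14)) = 30.1496
d((-23, 14), (-10, 22)) = 15.2643
d((-23, 14), (0, 20)) = 23.7697
d((-23, 14), (23, -14)) = 53.8516
d((-10, 22), (0, 20)) = 10.198
d((-10, 22), (23, -14)) = 48.8365
d((0, 20), (23, -14)) = 41.0488

Closest pair: (0, 16) and (0, 20) with distance 4.0

The closest pair is (0, 16) and (0, 20) with Euclidean distance 4.0. For 10 points, brute-force pairwise comparison is shown above. For large n, the divide-and-conquer algorithm (sort by x, recurse on halves, check the dividing strip) achieves O(n log n).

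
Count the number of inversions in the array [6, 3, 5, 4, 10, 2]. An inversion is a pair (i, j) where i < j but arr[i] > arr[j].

Finding inversions in [6, 3, 5, 4, 10, 2]:

(0, 1): arr[0]=6 > arr[1]=3
(0, 2): arr[0]=6 > arr[2]=5
(0, 3): arr[0]=6 > arr[3]=4
(0, 5): arr[0]=6 > arr[5]=2
(1, 5): arr[1]=3 > arr[5]=2
(2, 3): arr[2]=5 > arr[3]=4
(2, 5): arr[2]=5 > arr[5]=2
(3, 5): arr[3]=4 > arr[5]=2
(4, 5): arr[4]=10 > arr[5]=2

Total inversions: 9

The array has 9 inversion(s): (0,1), (0,2), (0,3), (0,5), (1,5), (2,3), (2,5), (3,5), (4,5). Each pair (i,j) satisfies i < j and arr[i] > arr[j].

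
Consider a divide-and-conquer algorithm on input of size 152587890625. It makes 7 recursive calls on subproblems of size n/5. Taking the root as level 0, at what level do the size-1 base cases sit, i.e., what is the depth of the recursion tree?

For divide and conquer with division factor 5:

Problem sizes at each level:
Level 0: 152587890625
Level 1: 30517578125
Level 2: 6103515625
Level 3: 1220703125
Level 4: 244140625
Level 5: 48828125
Level 6: 9765625
Level 7: 1953125
Level 8: 390625
Level 9: 78125
Level 10: 15625
Level 11: 3125
Level 12: 625
Level 13: 125
Level 14: 25
Level 15: 5
Level 16: 1

The root is level 0 and the size-1 base case is level 16 (the tree spans levels 0 through 16, i.e. 17 levels counting the root), so the depth is the number of divisions: log_5(152587890625) = 16

The recursion tree depth is log_5(152587890625) = 16. At each level, the problem size is divided by 5, so it takes 16 divisions to reduce to a base case of size 1. The algorithm makes 7 recursive calls at each level.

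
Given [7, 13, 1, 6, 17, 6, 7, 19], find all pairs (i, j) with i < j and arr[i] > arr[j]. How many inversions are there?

Finding inversions in [7, 13, 1, 6, 17, 6, 7, 19]:

(0, 2): arr[0]=7 > arr[2]=1
(0, 3): arr[0]=7 > arr[3]=6
(0, 5): arr[0]=7 > arr[5]=6
(1, 2): arr[1]=13 > arr[2]=1
(1, 3): arr[1]=13 > arr[3]=6
(1, 5): arr[1]=13 > arr[5]=6
(1, 6): arr[1]=13 > arr[6]=7
(4, 5): arr[4]=17 > arr[5]=6
(4, 6): arr[4]=17 > arr[6]=7

Total inversions: 9

The array has 9 inversion(s): (0,2), (0,3), (0,5), (1,2), (1,3), (1,5), (1,6), (4,5), (4,6). Each pair (i,j) satisfies i < j and arr[i] > arr[j].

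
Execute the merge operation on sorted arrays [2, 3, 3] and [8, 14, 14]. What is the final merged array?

Merging process:

Compare 2 vs 8: take 2 from left. Merged: [2]
Compare 3 vs 8: take 3 from left. Merged: [2, 3]
Compare 3 vs 8: take 3 from left. Merged: [2, 3, 3]
Append remaining from right: [8, 14, 14]. Merged: [2, 3, 3, 8, 14, 14]

Final merged array: [2, 3, 3, 8, 14, 14]
Total comparisons: 3

The merged array is [2, 3, 3, 8, 14, 14], requiring 3 comparisons. The merge step runs in O(n) time where n is the total number of elements.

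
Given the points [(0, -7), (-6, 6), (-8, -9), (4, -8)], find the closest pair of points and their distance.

Computing all pairwise distances among 4 points:

d((0, -7), (-6, 6)) = 14.3178
d((0, -7), (-8, -9)) = 8.2462
d((0, -7), (4, -8)) = 4.1231 <-- minimum
d((-6, 6), (-8, -9)) = 15.1327
d((-6, 6), (4, -8)) = 17.2047
d((-8, -9), (4, -8)) = 12.0416

Closest pair: (0, -7) and (4, -8) with distance 4.1231

The closest pair is (0, -7) and (4, -8) with Euclidean distance 4.1231. For 4 points, brute-force pairwise comparison is shown above. For large n, the divide-and-conquer algorithm (sort by x, recurse on halves, check the dividing strip) achieves O(n log n).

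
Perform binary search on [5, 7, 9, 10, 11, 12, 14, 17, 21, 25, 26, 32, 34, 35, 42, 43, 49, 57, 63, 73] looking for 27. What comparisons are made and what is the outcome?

Binary search for 27 in [5, 7, 9, 10, 11, 12, 14, 17, 21, 25, 26, 32, 34, 35, 42, 43, 49, 57, 63, 73]:

lo=0, hi=19, mid=9, arr[mid]=25 -> 25 < 27, search right half
lo=10, hi=19, mid=14, arr[mid]=42 -> 42 > 27, search left half
lo=10, hi=13, mid=11, arr[mid]=32 -> 32 > 27, search left half
lo=10, hi=10, mid=10, arr[mid]=26 -> 26 < 27, search right half
lo=11 > hi=10, target 27 not found

Binary search determines that 27 is not in the array after 4 comparisons. The search space was exhausted without finding the target.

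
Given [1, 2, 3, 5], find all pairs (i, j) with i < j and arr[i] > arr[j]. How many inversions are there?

Finding inversions in [1, 2, 3, 5]:


Total inversions: 0

The array has 0 inversions. It is already sorted.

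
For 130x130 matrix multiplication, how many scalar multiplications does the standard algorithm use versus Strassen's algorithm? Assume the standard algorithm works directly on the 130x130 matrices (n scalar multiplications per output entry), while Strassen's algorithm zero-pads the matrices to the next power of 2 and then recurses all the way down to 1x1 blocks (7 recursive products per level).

Matrix multiplication for 130x130 matrices:

Strassen's algorithm requires power-of-2 dimensions. Pad 130x130 to 256x256 (next power of 2).

Standard algorithm: 130^3 = 2197000 multiplications
Strassen's algorithm: 7^(log2(256)) = 7^8 = 5764801 multiplications
Difference: 2197000 - 5764801 = -3567801 (Strassen uses MORE here due to padding overhead — for small or just-over-power-of-2 n, padding can outweigh the per-level savings)

Standard: 2197000 multiplications (130^3). Strassen: 5764801 multiplications (7^8, after padding to 256x256). Strassen reduces 8 recursive multiplications to 7 at each level.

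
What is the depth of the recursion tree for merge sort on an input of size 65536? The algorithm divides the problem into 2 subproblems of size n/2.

For divide and conquer with division factor 2:

Problem sizes at each level:
Level 0: 65536
Level 1: 32768
Level 2: 16384
Level 3: 8192
Level 4: 4096
Level 5: 2048
Level 6: 1024
Level 7: 512
Level 8: 256
Level 9: 128
Level 10: 64
Level 11: 32
Level 12: 16
Level 13: 8
Level 14: 4
Level 15: 2
Level 16: 1

The root is level 0 and the size-1 base case is level 16 (the tree spans levels 0 through 16, i.e. 17 levels counting the root), so the depth is the number of divisions: log_2(65536) = 16

The recursion tree depth is log_2(65536) = 16. At each level, the problem size is divided by 2, so it takes 16 divisions to reduce to a base case of size 1. The algorithm makes 2 recursive calls at each level.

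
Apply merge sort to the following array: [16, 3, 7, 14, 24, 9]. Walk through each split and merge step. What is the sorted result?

Merge sort trace:

Split: [16, 3, 7, 14, 24, 9] -> [16, 3, 7] and [14, 24, 9]
  Split: [16, 3, 7] -> [16] and [3, 7]
    Split: [3, 7] -> [3] and [7]
    Merge: [3] + [7] -> [3, 7]
  Merge: [16] + [3, 7] -> [3, 7, 16]
  Split: [14, 24, 9] -> [14] and [24, 9]
    Split: [24, 9] -> [24] and [9]
    Merge: [24] + [9] -> [9, 24]
  Merge: [14] + [9, 24] -> [9, 14, 24]
Merge: [3, 7, 16] + [9, 14, 24] -> [3, 7, 9, 14, 16, 24]

Final sorted array: [3, 7, 9, 14, 16, 24]

The merge sort proceeds by recursively splitting the array and merging sorted halves.
After all merges, the sorted array is [3, 7, 9, 14, 16, 24].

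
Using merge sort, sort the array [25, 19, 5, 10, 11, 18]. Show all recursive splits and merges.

Merge sort trace:

Split: [25, 19, 5, 10, 11, 18] -> [25, 19, 5] and [10, 11, 18]
  Split: [25, 19, 5] -> [25] and [19, 5]
    Split: [19, 5] -> [19] and [5]
    Merge: [19] + [5] -> [5, 19]
  Merge: [25] + [5, 19] -> [5, 19, 25]
  Split: [10, 11, 18] -> [10] and [11, 18]
    Split: [11, 18] -> [11] and [18]
    Merge: [11] + [18] -> [11, 18]
  Merge: [10] + [11, 18] -> [10, 11, 18]
Merge: [5, 19, 25] + [10, 11, 18] -> [5, 10, 11, 18, 19, 25]

Final sorted array: [5, 10, 11, 18, 19, 25]

The merge sort proceeds by recursively splitting the array and merging sorted halves.
After all merges, the sorted array is [5, 10, 11, 18, 19, 25].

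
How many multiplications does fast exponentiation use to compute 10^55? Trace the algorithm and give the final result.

Computing 10^55 by squaring (build up from 10^1; each line after the first costs one multiplication):

10^1 = 10
10^2 = (10^1)^2 = 10^2 = 100
10^3 = 10 * 10^2 = 10 * 100 = 1000
10^6 = (10^3)^2 = 1000^2 = 1000000
10^12 = (10^6)^2 = 1000000^2 = 1000000000000
10^13 = 10 * 10^12 = 10 * 1000000000000 = 10000000000000
10^26 = (10^13)^2 = 10000000000000^2 = 100000000000000000000000000
10^27 = 10 * 10^26 = 10 * 100000000000000000000000000 = 1000000000000000000000000000
10^54 = (10^27)^2 = 1000000000000000000000000000^2 = 1000000000000000000000000000000000000000000000000000000
10^55 = 10 * 10^54 = 10 * 1000000000000000000000000000000000000000000000000000000 = 10000000000000000000000000000000000000000000000000000000

Result: 10000000000000000000000000000000000000000000000000000000
Multiplications needed: 9 (9 lines after 10^1)

10^55 = 10000000000000000000000000000000000000000000000000000000. Using exponentiation by squaring, this requires 9 multiplications. The key idea: if the exponent is even, square the half-power; if odd, multiply by the base once.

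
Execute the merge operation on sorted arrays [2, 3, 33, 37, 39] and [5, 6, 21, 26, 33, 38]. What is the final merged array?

Merging process:

Compare 2 vs 5: take 2 from left. Merged: [2]
Compare 3 vs 5: take 3 from left. Merged: [2, 3]
Compare 33 vs 5: take 5 from right. Merged: [2, 3, 5]
Compare 33 vs 6: take 6 from right. Merged: [2, 3, 5, 6]
Compare 33 vs 21: take 21 from right. Merged: [2, 3, 5, 6, 21]
Compare 33 vs 26: take 26 from right. Merged: [2, 3, 5, 6, 21, 26]
Compare 33 vs 33: take 33 from left. Merged: [2, 3, 5, 6, 21, 26, 33]
Compare 37 vs 33: take 33 from right. Merged: [2, 3, 5, 6, 21, 26, 33, 33]
Compare 37 vs 38: take 37 from left. Merged: [2, 3, 5, 6, 21, 26, 33, 33, 37]
Compare 39 vs 38: take 38 from right. Merged: [2, 3, 5, 6, 21, 26, 33, 33, 37, 38]
Append remaining from left: [39]. Merged: [2, 3, 5, 6, 21, 26, 33, 33, 37, 38, 39]

Final merged array: [2, 3, 5, 6, 21, 26, 33, 33, 37, 38, 39]
Total comparisons: 10

The merged array is [2, 3, 5, 6, 21, 26, 33, 33, 37, 38, 39], requiring 10 comparisons. The merge step runs in O(n) time where n is the total number of elements.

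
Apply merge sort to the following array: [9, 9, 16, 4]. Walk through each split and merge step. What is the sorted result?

Merge sort trace:

Split: [9, 9, 16, 4] -> [9, 9] and [16, 4]
  Split: [9, 9] -> [9] and [9]
  Merge: [9] + [9] -> [9, 9]
  Split: [16, 4] -> [16] and [4]
  Merge: [16] + [4] -> [4, 16]
Merge: [9, 9] + [4, 16] -> [4, 9, 9, 16]

Final sorted array: [4, 9, 9, 16]

The merge sort proceeds by recursively splitting the array and merging sorted halves.
After all merges, the sorted array is [4, 9, 9, 16].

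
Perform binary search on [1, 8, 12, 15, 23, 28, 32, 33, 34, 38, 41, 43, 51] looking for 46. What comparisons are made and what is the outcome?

Binary search for 46 in [1, 8, 12, 15, 23, 28, 32, 33, 34, 38, 41, 43, 51]:

lo=0, hi=12, mid=6, arr[mid]=32 -> 32 < 46, search right half
lo=7, hi=12, mid=9, arr[mid]=38 -> 38 < 46, search right half
lo=10, hi=12, mid=11, arr[mid]=43 -> 43 < 46, search right half
lo=12, hi=12, mid=12, arr[mid]=51 -> 51 > 46, search left half
lo=12 > hi=11, target 46 not found

Binary search determines that 46 is not in the array after 4 comparisons. The search space was exhausted without finding the target.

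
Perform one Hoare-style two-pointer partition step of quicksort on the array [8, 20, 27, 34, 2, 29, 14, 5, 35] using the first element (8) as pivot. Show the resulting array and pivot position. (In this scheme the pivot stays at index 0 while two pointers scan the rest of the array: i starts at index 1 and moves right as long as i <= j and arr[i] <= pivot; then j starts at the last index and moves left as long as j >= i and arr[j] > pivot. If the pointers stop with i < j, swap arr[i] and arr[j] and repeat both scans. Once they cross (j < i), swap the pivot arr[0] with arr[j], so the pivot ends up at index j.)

Hoare-style two-pointer partition with pivot = 8:

Initial array: [8, 20, 27, 34, 2, 29, 14, 5, 35]

Pointers start at i = 1, j = 8.
i stops at index 1 (arr[1]=20 > 8), j stops at index 7 (arr[7]=5 <= 8): swap arr[1] and arr[7], array becomes [8, 5, 27, 34, 2, 29, 14, 20, 35]
i stops at index 2 (arr[2]=27 > 8), j stops at index 4 (arr[4]=2 <= 8): swap arr[2] and arr[4], array becomes [8, 5, 2, 34, 27, 29, 14, 20, 35]
i ends at 3, j ends at 2: the pointers have crossed (j < i), so scanning stops.

Swap pivot arr[0] with arr[2] to place pivot at position 2: [2, 5, 8, 34, 27, 29, 14, 20, 35]
Pivot position: 2

After partitioning with pivot 8, the array becomes [2, 5, 8, 34, 27, 29, 14, 20, 35]. The pivot is placed at index 2. All elements to the left of the pivot are <= 8, and all elements to the right are > 8.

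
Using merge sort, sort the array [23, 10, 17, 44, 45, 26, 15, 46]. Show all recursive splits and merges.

Merge sort trace:

Split: [23, 10, 17, 44, 45, 26, 15, 46] -> [23, 10, 17, 44] and [45, 26, 15, 46]
  Split: [23, 10, 17, 44] -> [23, 10] and [17, 44]
    Split: [23, 10] -> [23] and [10]
    Merge: [23] + [10] -> [10, 23]
    Split: [17, 44] -> [17] and [44]
    Merge: [17] + [44] -> [17, 44]
  Merge: [10, 23] + [17, 44] -> [10, 17, 23, 44]
  Split: [45, 26, 15, 46] -> [45, 26] and [15, 46]
    Split: [45, 26] -> [45] and [26]
    Merge: [45] + [26] -> [26, 45]
    Split: [15, 46] -> [15] and [46]
    Merge: [15] + [46] -> [15, 46]
  Merge: [26, 45] + [15, 46] -> [15, 26, 45, 46]
Merge: [10, 17, 23, 44] + [15, 26, 45, 46] -> [10, 15, 17, 23, 26, 44, 45, 46]

Final sorted array: [10, 15, 17, 23, 26, 44, 45, 46]

The merge sort proceeds by recursively splitting the array and merging sorted halves.
After all merges, the sorted array is [10, 15, 17, 23, 26, 44, 45, 46].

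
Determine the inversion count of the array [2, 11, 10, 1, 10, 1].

Finding inversions in [2, 11, 10, 1, 10, 1]:

(0, 3): arr[0]=2 > arr[3]=1
(0, 5): arr[0]=2 > arr[5]=1
(1, 2): arr[1]=11 > arr[2]=10
(1, 3): arr[1]=11 > arr[3]=1
(1, 4): arr[1]=11 > arr[4]=10
(1, 5): arr[1]=11 > arr[5]=1
(2, 3): arr[2]=10 > arr[3]=1
(2, 5): arr[2]=10 > arr[5]=1
(4, 5): arr[4]=10 > arr[5]=1

Total inversions: 9

The array has 9 inversion(s): (0,3), (0,5), (1,2), (1,3), (1,4), (1,5), (2,3), (2,5), (4,5). Each pair (i,j) satisfies i < j and arr[i] > arr[j].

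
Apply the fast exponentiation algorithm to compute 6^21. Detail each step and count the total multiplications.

Computing 6^21 by squaring (build up from 6^1; each line after the first costs one multiplication):

6^1 = 6
6^2 = (6^1)^2 = 6^2 = 36
6^4 = (6^2)^2 = 36^2 = 1296
6^5 = 6 * 6^4 = 6 * 1296 = 7776
6^10 = (6^5)^2 = 7776^2 = 60466176
6^20 = (6^10)^2 = 60466176^2 = 3656158440062976
6^21 = 6 * 6^20 = 6 * 3656158440062976 = 21936950640377856

Result: 21936950640377856
Multiplications needed: 6 (6 lines after 6^1)

6^21 = 21936950640377856. Using exponentiation by squaring, this requires 6 multiplications. The key idea: if the exponent is even, square the half-power; if odd, multiply by the base once.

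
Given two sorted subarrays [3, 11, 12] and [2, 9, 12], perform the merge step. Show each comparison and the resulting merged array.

Merging process:

Compare 3 vs 2: take 2 from right. Merged: [2]
Compare 3 vs 9: take 3 from left. Merged: [2, 3]
Compare 11 vs 9: take 9 from right. Merged: [2, 3, 9]
Compare 11 vs 12: take 11 from left. Merged: [2, 3, 9, 11]
Compare 12 vs 12: take 12 from left. Merged: [2, 3, 9, 11, 12]
Append remaining from right: [12]. Merged: [2, 3, 9, 11, 12, 12]

Final merged array: [2, 3, 9, 11, 12, 12]
Total comparisons: 5

The merged array is [2, 3, 9, 11, 12, 12], requiring 5 comparisons. The merge step runs in O(n) time where n is the total number of elements.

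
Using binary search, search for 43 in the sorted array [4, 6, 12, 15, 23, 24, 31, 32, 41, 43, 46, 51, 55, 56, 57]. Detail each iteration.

Binary search for 43 in [4, 6, 12, 15, 23, 24, 31, 32, 41, 43, 46, 51, 55, 56, 57]:

lo=0, hi=14, mid=7, arr[mid]=32 -> 32 < 43, search right half
lo=8, hi=14, mid=11, arr[mid]=51 -> 51 > 43, search left half
lo=8, hi=10, mid=9, arr[mid]=43 -> Found target at index 9!

Binary search finds 43 at index 9 after 3 comparisons. The search repeatedly halves the search space by comparing with the middle element.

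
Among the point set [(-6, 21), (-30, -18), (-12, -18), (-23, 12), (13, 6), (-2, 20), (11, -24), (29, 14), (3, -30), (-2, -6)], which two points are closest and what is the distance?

Computing all pairwise distances among 10 points:

d((-6, 21), (-30, -18)) = 45.793
d((-6, 21), (-12, -18)) = 39.4588
d((-6, 21), (-23, 12)) = 19.2354
d((-6, 21), (13, 6)) = 24.2074
d((-6, 21), (-2, 20)) = 4.1231 <-- minimum
d((-6, 21), (11, -24)) = 48.1041
d((-6, 21), (29, 14)) = 35.6931
d((-6, 21), (3, -30)) = 51.788
d((-6, 21), (-2, -6)) = 27.2947
d((-30, -18), (-12, -18)) = 18.0
d((-30, -18), (-23, 12)) = 30.8058
d((-30, -18), (13, 6)) = 49.2443
d((-30, -18), (-2, 20)) = 47.2017
d((-30, -18), (11, -24)) = 41.4367
d((-30, -18), (29, 14)) = 67.1193
d((-30, -18), (3, -30)) = 35.1141
d((-30, -18), (-2, -6)) = 30.4631
d((-12, -18), (-23, 12)) = 31.9531
d((-12, -18), (13, 6)) = 34.6554
d((-12, -18), (-2, 20)) = 39.2938
d((-12, -18), (11, -24)) = 23.7697
d((-12, -18), (29, 14)) = 52.0096
d((-12, -18), (3, -30)) = 19.2094
d((-12, -18), (-2, -6)) = 15.6205
d((-23, 12), (13, 6)) = 36.4966
d((-23, 12), (-2, 20)) = 22.4722
d((-23, 12), (11, -24)) = 49.5177
d((-23, 12), (29, 14)) = 52.0384
d((-23, 12), (3, -30)) = 49.3964
d((-23, 12), (-2, -6)) = 27.6586
d((13, 6), (-2, 20)) = 20.5183
d((13, 6), (11, -24)) = 30.0666
d((13, 6), (29, 14)) = 17.8885
d((13, 6), (3, -30)) = 37.3631
d((13, 6), (-2, -6)) = 19.2094
d((-2, 20), (11, -24)) = 45.8803
d((-2, 20), (29, 14)) = 31.5753
d((-2, 20), (3, -30)) = 50.2494
d((-2, 20), (-2, -6)) = 26.0
d((11, -24), (29, 14)) = 42.0476
d((11, -24), (3, -30)) = 10.0
d((11, -24), (-2, -6)) = 22.2036
d((29, 14), (3, -30)) = 51.1077
d((29, 14), (-2, -6)) = 36.8917
d((3, -30), (-2, -6)) = 24.5153

Closest pair: (-6, 21) and (-2, 20) with distance 4.1231

The closest pair is (-6, 21) and (-2, 20) with Euclidean distance 4.1231. For 10 points, brute-force pairwise comparison is shown above. For large n, the divide-and-conquer algorithm (sort by x, recurse on halves, check the dividing strip) achieves O(n log n).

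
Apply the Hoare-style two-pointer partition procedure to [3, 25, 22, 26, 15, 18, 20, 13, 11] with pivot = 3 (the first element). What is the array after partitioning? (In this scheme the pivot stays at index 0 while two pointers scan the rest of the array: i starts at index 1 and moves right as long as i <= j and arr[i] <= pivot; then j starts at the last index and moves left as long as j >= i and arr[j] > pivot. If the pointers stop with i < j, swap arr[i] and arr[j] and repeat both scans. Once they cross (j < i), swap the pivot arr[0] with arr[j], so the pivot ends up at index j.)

Hoare-style two-pointer partition with pivot = 3:

Initial array: [3, 25, 22, 26, 15, 18, 20, 13, 11]

Pointers start at i = 1, j = 8.
i ends at 1, j ends at 0: the pointers have crossed (j < i), so scanning stops.

j = 0, so swapping arr[0] with arr[j] leaves the pivot at position 0: [3, 25, 22, 26, 15, 18, 20, 13, 11]
Pivot position: 0

After partitioning with pivot 3, the array becomes [3, 25, 22, 26, 15, 18, 20, 13, 11]. The pivot is placed at index 0. All elements to the left of the pivot are <= 3, and all elements to the right are > 3.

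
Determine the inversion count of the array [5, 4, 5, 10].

Finding inversions in [5, 4, 5, 10]:

(0, 1): arr[0]=5 > arr[1]=4

Total inversions: 1

The array has 1 inversion(s): (0,1). Each pair (i,j) satisfies i < j and arr[i] > arr[j].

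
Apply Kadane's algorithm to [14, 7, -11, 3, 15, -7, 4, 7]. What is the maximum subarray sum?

Using Kadane's algorithm on [14, 7, -11, 3, 15, -7, 4, 7]:

Scanning through the array:
Position 1 (value 7): max_ending_here = 21, max_so_far = 21
Position 2 (value -11): max_ending_here = 10, max_so_far = 21
Position 3 (value 3): max_ending_here = 13, max_so_far = 21
Position 4 (value 15): max_ending_here = 28, max_so_far = 28
Position 5 (value -7): max_ending_here = 21, max_so_far = 28
Position 6 (value 4): max_ending_here = 25, max_so_far = 28
Position 7 (value 7): max_ending_here = 32, max_so_far = 32

Maximum subarray: [14, 7, -11, 3, 15, -7, 4, 7]
Maximum sum: 32

The maximum subarray is [14, 7, -11, 3, 15, -7, 4, 7] with sum 32. This subarray runs from index 0 to index 7.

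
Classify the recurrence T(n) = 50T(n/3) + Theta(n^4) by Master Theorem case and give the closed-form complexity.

Master Theorem for T(n) = 50T(n/3) + O(n^4):

a = 50, b = 3, c = 4
log_b(a) = log_3(50) = 3.5609

Case 3: c = 4 > log_3(50) = 3.5609
T(n) = O(n^4) = O(n^4)

For T(n) = 50T(n/3) + O(n^4): log_3(50) = 3.5609. This is Case 3 of the Master Theorem (c > log_b(a), work dominated by root), giving O(n^4).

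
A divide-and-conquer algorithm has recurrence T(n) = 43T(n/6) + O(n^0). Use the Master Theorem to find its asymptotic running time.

Master Theorem for T(n) = 43T(n/6) + O(n^0):

a = 43, b = 6, c = 0
log_b(a) = log_6(43) = 2.0992

Case 1: c = 0 < log_6(43) = 2.0992
T(n) = O(n^(log_6 43))

For T(n) = 43T(n/6) + O(n^0): log_6(43) = 2.0992. This is Case 1 of the Master Theorem (c < log_b(a), work dominated by leaves), giving O(n^(log_6 43)).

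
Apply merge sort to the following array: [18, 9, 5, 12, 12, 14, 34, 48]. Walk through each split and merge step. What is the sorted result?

Merge sort trace:

Split: [18, 9, 5, 12, 12, 14, 34, 48] -> [18, 9, 5, 12] and [12, 14, 34, 48]
  Split: [18, 9, 5, 12] -> [18, 9] and [5, 12]
    Split: [18, 9] -> [18] and [9]
    Merge: [18] + [9] -> [9, 18]
    Split: [5, 12] -> [5] and [12]
    Merge: [5] + [12] -> [5, 12]
  Merge: [9, 18] + [5, 12] -> [5, 9, 12, 18]
  Split: [12, 14, 34, 48] -> [12, 14] and [34, 48]
    Split: [12, 14] -> [12] and [14]
    Merge: [12] + [14] -> [12, 14]
    Split: [34, 48] -> [34] and [48]
    Merge: [34] + [48] -> [34, 48]
  Merge: [12, 14] + [34, 48] -> [12, 14, 34, 48]
Merge: [5, 9, 12, 18] + [12, 14, 34, 48] -> [5, 9, 12, 12, 14, 18, 34, 48]

Final sorted array: [5, 9, 12, 12, 14, 18, 34, 48]

The merge sort proceeds by recursively splitting the array and merging sorted halves.
After all merges, the sorted array is [5, 9, 12, 12, 14, 18, 34, 48].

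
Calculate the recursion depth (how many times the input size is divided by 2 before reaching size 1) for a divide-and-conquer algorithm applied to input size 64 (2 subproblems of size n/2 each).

For divide and conquer with division factor 2:

Problem sizes at each level:
Level 0: 64
Level 1: 32
Level 2: 16
Level 3: 8
Level 4: 4
Level 5: 2
Level 6: 1

The root is level 0 and the size-1 base case is level 6 (the tree spans levels 0 through 6, i.e. 7 levels counting the root), so the depth is the number of divisions: log_2(64) = 6

The recursion tree depth is log_2(64) = 6. At each level, the problem size is divided by 2, so it takes 6 divisions to reduce to a base case of size 1. The algorithm makes 2 recursive calls at each level.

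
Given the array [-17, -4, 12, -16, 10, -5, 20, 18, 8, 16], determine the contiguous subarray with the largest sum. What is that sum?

Using Kadane's algorithm on [-17, -4, 12, -16, 10, -5, 20, 18, 8, 16]:

Scanning through the array:
Position 1 (value -4): max_ending_here = -4, max_so_far = -4
Position 2 (value 12): max_ending_here = 12, max_so_far = 12
Position 3 (value -16): max_ending_here = -4, max_so_far = 12
Position 4 (value 10): max_ending_here = 10, max_so_far = 12
Position 5 (value -5): max_ending_here = 5, max_so_far = 12
Position 6 (value 20): max_ending_here = 25, max_so_far = 25
Position 7 (value 18): max_ending_here = 43, max_so_far = 43
Position 8 (value 8): max_ending_here = 51, max_so_far = 51
Position 9 (value 16): max_ending_here = 67, max_so_far = 67

Maximum subarray: [10, -5, 20, 18, 8, 16]
Maximum sum: 67

The maximum subarray is [10, -5, 20, 18, 8, 16] with sum 67. This subarray runs from index 4 to index 9.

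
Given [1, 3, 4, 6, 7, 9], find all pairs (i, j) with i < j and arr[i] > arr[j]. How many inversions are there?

Finding inversions in [1, 3, 4, 6, 7, 9]:


Total inversions: 0

The array has 0 inversions. It is already sorted.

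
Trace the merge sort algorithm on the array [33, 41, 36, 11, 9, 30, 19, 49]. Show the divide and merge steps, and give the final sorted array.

Merge sort trace:

Split: [33, 41, 36, 11, 9, 30, 19, 49] -> [33, 41, 36, 11] and [9, 30, 19, 49]
  Split: [33, 41, 36, 11] -> [33, 41] and [36, 11]
    Split: [33, 41] -> [33] and [41]
    Merge: [33] + [41] -> [33, 41]
    Split: [36, 11] -> [36] and [11]
    Merge: [36] + [11] -> [11, 36]
  Merge: [33, 41] + [11, 36] -> [11, 33, 36, 41]
  Split: [9, 30, 19, 49] -> [9, 30] and [19, 49]
    Split: [9, 30] -> [9] and [30]
    Merge: [9] + [30] -> [9, 30]
    Split: [19, 49] -> [19] and [49]
    Merge: [19] + [49] -> [19, 49]
  Merge: [9, 30] + [19, 49] -> [9, 19, 30, 49]
Merge: [11, 33, 36, 41] + [9, 19, 30, 49] -> [9, 11, 19, 30, 33, 36, 41, 49]

Final sorted array: [9, 11, 19, 30, 33, 36, 41, 49]

The merge sort proceeds by recursively splitting the array and merging sorted halves.
After all merges, the sorted array is [9, 11, 19, 30, 33, 36, 41, 49].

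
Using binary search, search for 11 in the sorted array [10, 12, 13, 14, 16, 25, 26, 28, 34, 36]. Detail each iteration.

Binary search for 11 in [10, 12, 13, 14, 16, 25, 26, 28, 34, 36]:

lo=0, hi=9, mid=4, arr[mid]=16 -> 16 > 11, search left half
lo=0, hi=3, mid=1, arr[mid]=12 -> 12 > 11, search left half
lo=0, hi=0, mid=0, arr[mid]=10 -> 10 < 11, search right half
lo=1 > hi=0, target 11 not found

Binary search determines that 11 is not in the array after 3 comparisons. The search space was exhausted without finding the target.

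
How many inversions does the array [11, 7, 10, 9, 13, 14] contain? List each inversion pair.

Finding inversions in [11, 7, 10, 9, 13, 14]:

(0, 1): arr[0]=11 > arr[1]=7
(0, 2): arr[0]=11 > arr[2]=10
(0, 3): arr[0]=11 > arr[3]=9
(2, 3): arr[2]=10 > arr[3]=9

Total inversions: 4

The array has 4 inversion(s): (0,1), (0,2), (0,3), (2,3). Each pair (i,j) satisfies i < j and arr[i] > arr[j].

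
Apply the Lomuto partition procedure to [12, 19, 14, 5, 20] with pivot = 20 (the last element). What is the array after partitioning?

Lomuto partition with pivot = 20:

Initial array: [12, 19, 14, 5, 20]

arr[0]=12 <= 20: swap with position 0, array becomes [12, 19, 14, 5, 20]
arr[1]=19 <= 20: swap with position 1, array becomes [12, 19, 14, 5, 20]
arr[2]=14 <= 20: swap with position 2, array becomes [12, 19, 14, 5, 20]
arr[3]=5 <= 20: swap with position 3, array becomes [12, 19, 14, 5, 20]

Place pivot at position 4: [12, 19, 14, 5, 20]
Pivot position: 4

After partitioning with pivot 20, the array becomes [12, 19, 14, 5, 20]. The pivot is placed at index 4. All elements to the left of the pivot are <= 20, and all elements to the right are > 20.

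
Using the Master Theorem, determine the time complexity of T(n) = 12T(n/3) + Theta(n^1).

Master Theorem for T(n) = 12T(n/3) + O(n^1):

a = 12, b = 3, c = 1
log_b(a) = log_3(12) = 2.2619

Case 1: c = 1 < log_3(12) = 2.2619
T(n) = O(n^(log_3 12))

For T(n) = 12T(n/3) + O(n^1): log_3(12) = 2.2619. This is Case 1 of the Master Theorem (c < log_b(a), work dominated by leaves), giving O(n^(log_3 12)).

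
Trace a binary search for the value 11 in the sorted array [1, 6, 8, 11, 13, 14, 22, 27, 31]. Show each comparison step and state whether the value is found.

Binary search for 11 in [1, 6, 8, 11, 13, 14, 22, 27, 31]:

lo=0, hi=8, mid=4, arr[mid]=13 -> 13 > 11, search left half
lo=0, hi=3, mid=1, arr[mid]=6 -> 6 < 11, search right half
lo=2, hi=3, mid=2, arr[mid]=8 -> 8 < 11, search right half
lo=3, hi=3, mid=3, arr[mid]=11 -> Found target at index 3!

Binary search finds 11 at index 3 after 4 comparisons. The search repeatedly halves the search space by comparing with the middle element.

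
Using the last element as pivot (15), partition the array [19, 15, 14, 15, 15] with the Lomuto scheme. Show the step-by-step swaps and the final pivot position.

Lomuto partition with pivot = 15:

Initial array: [19, 15, 14, 15, 15]

arr[0]=19 > 15: no swap
arr[1]=15 <= 15: swap with position 0, array becomes [15, 19, 14, 15, 15]
arr[2]=14 <= 15: swap with position 1, array becomes [15, 14, 19, 15, 15]
arr[3]=15 <= 15: swap with position 2, array becomes [15, 14, 15, 19, 15]

Place pivot at position 3: [15, 14, 15, 15, 19]
Pivot position: 3

After partitioning with pivot 15, the array becomes [15, 14, 15, 15, 19]. The pivot is placed at index 3. All elements to the left of the pivot are <= 15, and all elements to the right are > 15.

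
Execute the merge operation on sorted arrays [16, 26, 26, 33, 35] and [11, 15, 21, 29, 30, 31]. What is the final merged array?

Merging process:

Compare 16 vs 11: take 11 from right. Merged: [11]
Compare 16 vs 15: take 15 from right. Merged: [11, 15]
Compare 16 vs 21: take 16 from left. Merged: [11, 15, 16]
Compare 26 vs 21: take 21 from right. Merged: [11, 15, 16, 21]
Compare 26 vs 29: take 26 from left. Merged: [11, 15, 16, 21, 26]
Compare 26 vs 29: take 26 from left. Merged: [11, 15, 16, 21, 26, 26]
Compare 33 vs 29: take 29 from right. Merged: [11, 15, 16, 21, 26, 26, 29]
Compare 33 vs 30: take 30 from right. Merged: [11, 15, 16, 21, 26, 26, 29, 30]
Compare 33 vs 31: take 31 from right. Merged: [11, 15, 16, 21, 26, 26, 29, 30, 31]
Append remaining from left: [33, 35]. Merged: [11, 15, 16, 21, 26, 26, 29, 30, 31, 33, 35]

Final merged array: [11, 15, 16, 21, 26, 26, 29, 30, 31, 33, 35]
Total comparisons: 9

The merged array is [11, 15, 16, 21, 26, 26, 29, 30, 31, 33, 35], requiring 9 comparisons. The merge step runs in O(n) time where n is the total number of elements.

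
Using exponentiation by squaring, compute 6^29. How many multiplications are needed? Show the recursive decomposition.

Computing 6^29 by squaring (build up from 6^1; each line after the first costs one multiplication):

6^1 = 6
6^2 = (6^1)^2 = 6^2 = 36
6^3 = 6 * 6^2 = 6 * 36 = 216
6^6 = (6^3)^2 = 216^2 = 46656
6^7 = 6 * 6^6 = 6 * 46656 = 279936
6^14 = (6^7)^2 = 279936^2 = 78364164096
6^28 = (6^14)^2 = 78364164096^2 = 6140942214464815497216
6^29 = 6 * 6^28 = 6 * 6140942214464815497216 = 36845653286788892983296

Result: 36845653286788892983296
Multiplications needed: 7 (7 lines after 6^1)

6^29 = 36845653286788892983296. Using exponentiation by squaring, this requires 7 multiplications. The key idea: if the exponent is even, square the half-power; if odd, multiply by the base once.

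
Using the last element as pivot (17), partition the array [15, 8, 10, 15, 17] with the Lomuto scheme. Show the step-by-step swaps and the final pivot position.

Lomuto partition with pivot = 17:

Initial array: [15, 8, 10, 15, 17]

arr[0]=15 <= 17: swap with position 0, array becomes [15, 8, 10, 15, 17]
arr[1]=8 <= 17: swap with position 1, array becomes [15, 8, 10, 15, 17]
arr[2]=10 <= 17: swap with position 2, array becomes [15, 8, 10, 15, 17]
arr[3]=15 <= 17: swap with position 3, array becomes [15, 8, 10, 15, 17]

Place pivot at position 4: [15, 8, 10, 15, 17]
Pivot position: 4

After partitioning with pivot 17, the array becomes [15, 8, 10, 15, 17]. The pivot is placed at index 4. All elements to the left of the pivot are <= 17, and all elements to the right are > 17.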